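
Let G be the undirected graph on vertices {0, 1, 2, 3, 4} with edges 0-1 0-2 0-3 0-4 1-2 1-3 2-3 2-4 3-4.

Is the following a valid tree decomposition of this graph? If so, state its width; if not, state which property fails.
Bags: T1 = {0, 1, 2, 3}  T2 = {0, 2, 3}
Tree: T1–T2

No — vertex 4 appears in no bag.

A tree decomposition must satisfy three properties: every vertex lies in some bag; for every edge, both endpoints lie together in some bag; and for every vertex, the bags containing it form a connected subtree. Here vertex 4 appears in no bag, so the decomposition is invalid.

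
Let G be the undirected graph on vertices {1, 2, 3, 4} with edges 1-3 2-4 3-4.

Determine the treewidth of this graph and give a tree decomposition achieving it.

Treewidth 1.
One such decomposition:
Bags: B1 = {1, 3}  B2 = {3, 4}  B3 = {2, 4}
Tree: B1–B2, B2–B3

Each bag holds 2 vertices, so the decomposition has width 1, which upper-bounds the treewidth. Any graph with an edge has treewidth ≥ 1, and G has the edge 1–3. The upper and lower bounds meet at 1, so that is the treewidth.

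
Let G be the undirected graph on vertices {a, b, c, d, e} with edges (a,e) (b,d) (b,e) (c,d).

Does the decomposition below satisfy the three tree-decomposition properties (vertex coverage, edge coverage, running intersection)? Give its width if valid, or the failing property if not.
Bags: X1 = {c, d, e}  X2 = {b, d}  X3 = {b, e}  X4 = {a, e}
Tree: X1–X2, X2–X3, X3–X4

No — bags containing vertex e are not connected in the tree.

A tree decomposition must satisfy three properties: every vertex lies in some bag; for every edge, both endpoints lie together in some bag; and for every vertex, the bags containing it form a connected subtree. Here bags containing vertex e are not connected in the tree, so the decomposition is invalid.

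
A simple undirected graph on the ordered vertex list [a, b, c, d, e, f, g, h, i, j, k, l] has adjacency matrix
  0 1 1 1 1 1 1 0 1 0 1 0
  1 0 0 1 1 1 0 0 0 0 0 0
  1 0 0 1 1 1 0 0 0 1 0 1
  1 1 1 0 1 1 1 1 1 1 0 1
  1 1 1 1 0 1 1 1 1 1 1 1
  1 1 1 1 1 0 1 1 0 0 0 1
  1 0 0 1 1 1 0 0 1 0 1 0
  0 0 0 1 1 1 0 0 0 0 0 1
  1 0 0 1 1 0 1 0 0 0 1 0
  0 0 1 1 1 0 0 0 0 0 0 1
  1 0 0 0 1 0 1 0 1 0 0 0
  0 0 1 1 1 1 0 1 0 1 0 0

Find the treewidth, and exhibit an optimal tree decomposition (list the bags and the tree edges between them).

Treewidth 4.
Bags: B1 = {c, d, e, f, l}  B2 = {a, c, d, e, f}  B3 = {a, b, d, e, f}  B4 = {a, d, e, f, g}  B5 = {d, e, f, h, l}  B6 = {a, d, e, g, i}  B7 = {c, d, e, j, l}  B8 = {a, e, g, i, k}
Tree: B1–B2, B2–B3, B2–B4, B1–B5, B4–B6, B1–B7, B6–B8

Every bag has size at most 5, so the width is 5 − 1 = 4 and tw(G) ≤ 4. For the lower bound, the 5 vertices {c, d, e, j, l} are pairwise adjacent, and any tree decomposition puts a clique entirely inside one bag — forcing width ≥ 4. Combining the bounds, tw(G) = 4.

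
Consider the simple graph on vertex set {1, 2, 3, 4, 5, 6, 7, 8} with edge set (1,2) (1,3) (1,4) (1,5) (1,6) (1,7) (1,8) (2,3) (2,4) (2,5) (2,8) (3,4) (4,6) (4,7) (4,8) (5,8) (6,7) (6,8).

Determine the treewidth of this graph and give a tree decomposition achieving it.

Treewidth 3.
Bags: B1 = {1, 4, 6, 8}  B2 = {1, 2, 4, 8}  B3 = {1, 2, 5, 8}  B4 = {1, 2, 3, 4}  B5 = {1, 4, 6, 7}
Tree: B1–B2, B2–B3, B2–B4, B1–B5

The largest bag has 4 vertices, giving width 3; this decomposition certifies tw(G) ≤ 3. For the lower bound, the 4 vertices {1, 2, 4, 8} are pairwise adjacent, and any tree decomposition puts a clique entirely inside one bag — forcing width ≥ 3. Combining the bounds, tw(G) = 3.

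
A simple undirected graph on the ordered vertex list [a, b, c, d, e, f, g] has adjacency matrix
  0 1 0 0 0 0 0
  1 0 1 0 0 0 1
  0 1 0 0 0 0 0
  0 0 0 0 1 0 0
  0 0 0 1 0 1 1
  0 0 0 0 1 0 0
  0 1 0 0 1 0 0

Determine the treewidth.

1

A width-1 tree decomposition is:
Bags: B1 = {b, g}  B2 = {e, g}  B3 = {d, e}  B4 = {e, f}  B5 = {a, b}  B6 = {b, c}
Tree: B1–B2, B2–B3, B2–B4, B1–B5, B1–B6
Every bag has size at most 2, so the width is 2 − 1 = 1 and tw(G) ≤ 1. Any graph with an edge has treewidth ≥ 1, and G has the edge b–g. Therefore the treewidth is 1.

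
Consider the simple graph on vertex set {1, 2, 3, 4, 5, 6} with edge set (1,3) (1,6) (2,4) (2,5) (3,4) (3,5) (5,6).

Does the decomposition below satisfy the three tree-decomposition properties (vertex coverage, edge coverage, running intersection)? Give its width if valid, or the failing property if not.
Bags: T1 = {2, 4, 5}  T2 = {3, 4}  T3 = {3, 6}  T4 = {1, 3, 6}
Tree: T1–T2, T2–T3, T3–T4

No — edge (5,3) lies in no bag.

A tree decomposition must satisfy three properties: every vertex lies in some bag; for every edge, both endpoints lie together in some bag; and for every vertex, the bags containing it form a connected subtree. Here edge (5,3) lies in no bag, so the decomposition is invalid.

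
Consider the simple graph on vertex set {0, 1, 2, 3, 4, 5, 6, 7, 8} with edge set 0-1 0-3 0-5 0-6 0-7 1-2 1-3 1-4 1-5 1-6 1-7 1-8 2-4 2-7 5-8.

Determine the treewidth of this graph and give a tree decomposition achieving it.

Treewidth 2.
Bags: B1 = {0, 1, 5}  B2 = {0, 1, 7}  B3 = {0, 1, 6}  B4 = {1, 2, 7}  B5 = {1, 2, 4}  B6 = {1, 5, 8}  B7 = {0, 1, 3}
Tree: B1–B2, B2–B3, B2–B4, B4–B5, B1–B6, B1–B7

The largest bag has 3 vertices, giving width 2; this decomposition certifies tw(G) ≤ 2. Conversely, {0, 1, 3} is a clique of size 3, and the vertices of any clique must share a bag in every tree decomposition; so some bag has ≥ 3 vertices and tw(G) ≥ 2. Hence tw(G) = 2 exactly.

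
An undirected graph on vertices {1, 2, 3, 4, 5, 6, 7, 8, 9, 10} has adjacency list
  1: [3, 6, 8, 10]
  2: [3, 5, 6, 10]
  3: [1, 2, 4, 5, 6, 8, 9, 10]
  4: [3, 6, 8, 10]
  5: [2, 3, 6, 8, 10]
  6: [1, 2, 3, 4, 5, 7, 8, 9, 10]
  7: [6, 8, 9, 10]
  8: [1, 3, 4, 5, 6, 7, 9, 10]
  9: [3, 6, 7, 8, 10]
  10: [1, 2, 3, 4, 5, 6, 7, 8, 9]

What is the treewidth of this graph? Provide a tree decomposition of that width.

Treewidth 4.
One optimal decomposition is:
Bags: B1 = {3, 6, 8, 9, 10}  B2 = {6, 7, 8, 9, 10}  B3 = {3, 4, 6, 8, 10}  B4 = {3, 5, 6, 8, 10}  B5 = {1, 3, 6, 8, 10}  B6 = {2, 3, 5, 6, 10}
Tree: B1–B2, B1–B3, B3–B4, B3–B5, B4–B6

Every bag has size at most 5, so the width is 5 − 1 = 4 and tw(G) ≤ 4. For the lower bound, the 5 vertices {1, 3, 6, 8, 10} are pairwise adjacent, and any tree decomposition puts a clique entirely inside one bag — forcing width ≥ 4. The upper and lower bounds meet at 4, so that is the treewidth.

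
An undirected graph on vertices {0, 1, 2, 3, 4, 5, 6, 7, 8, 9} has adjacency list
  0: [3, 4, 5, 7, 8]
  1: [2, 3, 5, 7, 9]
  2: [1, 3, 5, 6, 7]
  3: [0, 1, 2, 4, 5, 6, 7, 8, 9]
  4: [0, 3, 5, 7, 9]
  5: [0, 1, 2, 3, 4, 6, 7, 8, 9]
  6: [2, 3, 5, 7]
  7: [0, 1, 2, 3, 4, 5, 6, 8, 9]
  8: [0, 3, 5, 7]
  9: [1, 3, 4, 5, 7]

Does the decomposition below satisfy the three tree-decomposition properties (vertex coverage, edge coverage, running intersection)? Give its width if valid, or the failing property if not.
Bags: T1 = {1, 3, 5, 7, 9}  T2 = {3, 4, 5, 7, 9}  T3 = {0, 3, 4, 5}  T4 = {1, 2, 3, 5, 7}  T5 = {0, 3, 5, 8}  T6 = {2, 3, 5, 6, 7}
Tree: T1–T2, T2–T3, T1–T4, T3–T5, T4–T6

A tree decomposition must satisfy three properties: every vertex lies in some bag; for every edge, both endpoints lie together in some bag; and for every vertex, the bags containing it form a connected subtree. Here edge (7,0) lies in no bag, so the decomposition is invalid.

No — edge (7,0) lies in no bag.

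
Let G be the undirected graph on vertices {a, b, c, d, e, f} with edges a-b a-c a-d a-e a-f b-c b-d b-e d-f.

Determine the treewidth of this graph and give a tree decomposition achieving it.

Treewidth 2.
One such decomposition:
Bags: B1 = {a, b, d}  B2 = {a, b, c}  B3 = {a, d, f}  B4 = {a, b, e}
Tree: B1–B2, B1–B3, B2–B4

The largest bag has 3 vertices, giving width 2; this decomposition certifies tw(G) ≤ 2. On the other hand G contains the 3-clique {a, d, f}. A clique must lie in a single bag of any decomposition, so no decomposition can have width below 2. The upper and lower bounds meet at 2, so that is the treewidth.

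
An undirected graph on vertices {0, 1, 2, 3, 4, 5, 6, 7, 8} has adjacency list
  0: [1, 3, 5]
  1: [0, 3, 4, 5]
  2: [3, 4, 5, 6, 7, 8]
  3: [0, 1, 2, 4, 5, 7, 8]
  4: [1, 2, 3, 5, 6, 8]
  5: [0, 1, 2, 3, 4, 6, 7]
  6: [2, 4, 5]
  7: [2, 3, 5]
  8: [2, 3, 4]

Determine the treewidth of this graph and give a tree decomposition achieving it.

Each bag holds 4 vertices, so the decomposition has width 3, which upper-bounds the treewidth. For the lower bound, the 4 vertices {2, 3, 4, 8} are pairwise adjacent, and any tree decomposition puts a clique entirely inside one bag — forcing width ≥ 3. Therefore the treewidth is 3.

Treewidth 3.
Bags: B1 = {2, 4, 5, 6}  B2 = {2, 3, 4, 5}  B3 = {2, 3, 4, 8}  B4 = {1, 3, 4, 5}  B5 = {2, 3, 5, 7}  B6 = {0, 1, 3, 5}
Tree: B1–B2, B2–B3, B2–B4, B2–B5, B4–B6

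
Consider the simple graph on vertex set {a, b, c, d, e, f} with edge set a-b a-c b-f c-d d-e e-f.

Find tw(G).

A width-2 tree decomposition is:
Bags: B1 = {a, b, f}  B2 = {a, e, f}  B3 = {a, d, e}  B4 = {a, c, d}
Tree: B1–B2, B2–B3, B3–B4
The largest bag has 3 vertices, giving width 2; this decomposition certifies tw(G) ≤ 2. The edges a–b–f–e–d–c–a form a cycle, so G is not a tree and its treewidth is at least 2. Combining the bounds, tw(G) = 2.

2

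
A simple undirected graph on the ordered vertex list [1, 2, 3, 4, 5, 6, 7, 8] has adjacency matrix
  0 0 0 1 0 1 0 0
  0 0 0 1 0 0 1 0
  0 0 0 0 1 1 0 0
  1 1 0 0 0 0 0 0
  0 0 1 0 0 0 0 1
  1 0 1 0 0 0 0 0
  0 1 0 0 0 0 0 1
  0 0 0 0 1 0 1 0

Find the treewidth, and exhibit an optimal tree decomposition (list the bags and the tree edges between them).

Treewidth 2.
One optimal decomposition is:
Bags: B1 = {1, 4, 6}  B2 = {2, 4, 6}  B3 = {2, 6, 7}  B4 = {6, 7, 8}  B5 = {5, 6, 8}  B6 = {3, 5, 6}
Tree: B1–B2, B2–B3, B3–B4, B4–B5, B5–B6

Every bag has size at most 3, so the width is 3 − 1 = 2 and tw(G) ≤ 2. For the lower bound, G contains the cycle 6–1–4–2–7–8–5–3–6, so G is not a forest; only forests have treewidth ≤ 1, hence tw(G) ≥ 2. Hence tw(G) = 2 exactly.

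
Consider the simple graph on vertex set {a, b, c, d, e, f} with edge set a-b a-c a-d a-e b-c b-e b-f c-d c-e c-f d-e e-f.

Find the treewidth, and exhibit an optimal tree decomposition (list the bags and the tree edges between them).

Every bag has size at most 4, so the width is 4 − 1 = 3 and tw(G) ≤ 3. Conversely, {a, c, d, e} is a clique of size 4, and the vertices of any clique must share a bag in every tree decomposition; so some bag has ≥ 4 vertices and tw(G) ≥ 3. Therefore the treewidth is 3.

Treewidth 3.
One optimal decomposition is:
Bags: B1 = {a, c, d, e}  B2 = {a, b, c, e}  B3 = {b, c, e, f}
Tree: B1–B2, B2–B3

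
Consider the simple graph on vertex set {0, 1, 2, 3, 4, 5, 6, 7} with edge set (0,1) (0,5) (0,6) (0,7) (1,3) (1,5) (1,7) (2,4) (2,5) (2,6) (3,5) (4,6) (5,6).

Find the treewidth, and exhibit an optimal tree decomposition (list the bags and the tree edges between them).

Treewidth 2.
Bags: B1 = {2, 5, 6}  B2 = {0, 5, 6}  B3 = {0, 1, 5}  B4 = {0, 1, 7}  B5 = {2, 4, 6}  B6 = {1, 3, 5}
Tree: B1–B2, B2–B3, B3–B4, B1–B5, B3–B6

The largest bag has 3 vertices, giving width 2; this decomposition certifies tw(G) ≤ 2. For the lower bound, the 3 vertices {2, 4, 6} are pairwise adjacent, and any tree decomposition puts a clique entirely inside one bag — forcing width ≥ 2. The upper and lower bounds meet at 2, so that is the treewidth.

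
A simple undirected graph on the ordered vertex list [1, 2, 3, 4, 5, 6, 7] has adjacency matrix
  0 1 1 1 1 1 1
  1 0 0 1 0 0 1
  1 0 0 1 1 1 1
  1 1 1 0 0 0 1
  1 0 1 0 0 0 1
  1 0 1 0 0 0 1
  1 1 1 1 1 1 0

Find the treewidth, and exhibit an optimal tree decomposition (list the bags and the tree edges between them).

The largest bag has 4 vertices, giving width 3; this decomposition certifies tw(G) ≤ 3. For the lower bound, the 4 vertices {1, 2, 4, 7} are pairwise adjacent, and any tree decomposition puts a clique entirely inside one bag — forcing width ≥ 3. Therefore the treewidth is 3.

Treewidth 3.
Bags: B1 = {1, 2, 4, 7}  B2 = {1, 3, 4, 7}  B3 = {1, 3, 5, 7}  B4 = {1, 3, 6, 7}
Tree: B1–B2, B2–B3, B3–B4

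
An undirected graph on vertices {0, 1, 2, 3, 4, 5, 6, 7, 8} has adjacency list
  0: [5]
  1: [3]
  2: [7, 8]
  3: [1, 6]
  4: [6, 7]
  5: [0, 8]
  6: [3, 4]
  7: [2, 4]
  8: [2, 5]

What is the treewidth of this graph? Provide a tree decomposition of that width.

Every bag has size at most 2, so the width is 2 − 1 = 1 and tw(G) ≤ 1. Since G has at least one edge (e.g. 1–3), it is not an edgeless graph, so tw(G) ≥ 1. The upper and lower bounds meet at 1, so that is the treewidth.

Treewidth 1.
Bags: B1 = {1, 3}  B2 = {3, 6}  B3 = {4, 6}  B4 = {4, 7}  B5 = {2, 7}  B6 = {2, 8}  B7 = {5, 8}  B8 = {0, 5}
Tree: B1–B2, B2–B3, B3–B4, B4–B5, B5–B6, B6–B7, B7–B8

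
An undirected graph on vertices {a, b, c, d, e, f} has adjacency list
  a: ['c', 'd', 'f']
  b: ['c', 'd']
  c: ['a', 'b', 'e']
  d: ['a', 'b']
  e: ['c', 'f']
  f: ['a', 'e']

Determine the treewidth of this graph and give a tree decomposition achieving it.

Every bag has size at most 3, so the width is 3 − 1 = 2 and tw(G) ≤ 2. For the lower bound, G contains the cycle f–e–c–a–f, so G is not a forest; only forests have treewidth ≤ 1, hence tw(G) ≥ 2. The upper and lower bounds meet at 2, so that is the treewidth.

Treewidth 2.
One optimal decomposition is:
Bags: B1 = {a, e, f}  B2 = {a, c, e}  B3 = {a, c, d}  B4 = {b, c, d}
Tree: B1–B2, B2–B3, B3–B4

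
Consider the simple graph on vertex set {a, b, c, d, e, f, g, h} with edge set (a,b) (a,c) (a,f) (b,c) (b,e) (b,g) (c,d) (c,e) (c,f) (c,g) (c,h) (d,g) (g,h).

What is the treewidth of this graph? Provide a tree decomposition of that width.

Each bag holds 3 vertices, so the decomposition has width 2, which upper-bounds the treewidth. Conversely, {c, d, g} is a clique of size 3, and the vertices of any clique must share a bag in every tree decomposition; so some bag has ≥ 3 vertices and tw(G) ≥ 2. Combining the bounds, tw(G) = 2.

Treewidth 2.
Bags: B1 = {b, c, g}  B2 = {c, d, g}  B3 = {b, c, e}  B4 = {a, b, c}  B5 = {a, c, f}  B6 = {c, g, h}
Tree: B1–B2, B1–B3, B3–B4, B4–B5, B2–B6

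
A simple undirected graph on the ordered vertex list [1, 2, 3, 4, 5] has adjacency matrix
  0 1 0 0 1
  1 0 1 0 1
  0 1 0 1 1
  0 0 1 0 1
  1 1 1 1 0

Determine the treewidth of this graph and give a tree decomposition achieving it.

Every bag has size at most 3, so the width is 3 − 1 = 2 and tw(G) ≤ 2. On the other hand G contains the 3-clique {1, 2, 5}. A clique must lie in a single bag of any decomposition, so no decomposition can have width below 2. Combining the bounds, tw(G) = 2.

Treewidth 2.
Bags: B1 = {3, 4, 5}  B2 = {2, 3, 5}  B3 = {1, 2, 5}
Tree: B1–B2, B2–B3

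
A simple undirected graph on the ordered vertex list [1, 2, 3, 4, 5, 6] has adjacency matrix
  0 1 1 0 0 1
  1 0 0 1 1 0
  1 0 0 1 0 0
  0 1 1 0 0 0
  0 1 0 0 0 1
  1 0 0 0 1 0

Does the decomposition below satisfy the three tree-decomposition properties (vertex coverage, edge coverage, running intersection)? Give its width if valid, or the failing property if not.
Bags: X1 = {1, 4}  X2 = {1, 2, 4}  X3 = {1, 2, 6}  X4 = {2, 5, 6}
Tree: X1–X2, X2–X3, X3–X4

No — vertex 3 appears in no bag.

A tree decomposition must satisfy three properties: every vertex lies in some bag; for every edge, both endpoints lie together in some bag; and for every vertex, the bags containing it form a connected subtree. Here vertex 3 appears in no bag, so the decomposition is invalid.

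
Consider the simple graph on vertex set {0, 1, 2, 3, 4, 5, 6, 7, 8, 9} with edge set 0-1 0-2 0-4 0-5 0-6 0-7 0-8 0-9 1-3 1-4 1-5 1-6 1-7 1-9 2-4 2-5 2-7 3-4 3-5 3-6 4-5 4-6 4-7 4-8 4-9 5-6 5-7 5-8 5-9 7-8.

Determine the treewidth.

4

A width-4 tree decomposition is:
Bags: B1 = {0, 1, 4, 5, 6}  B2 = {0, 1, 4, 5, 7}  B3 = {1, 3, 4, 5, 6}  B4 = {0, 1, 4, 5, 9}  B5 = {0, 4, 5, 7, 8}  B6 = {0, 2, 4, 5, 7}
Tree: B1–B2, B1–B3, B1–B4, B2–B5, B5–B6
Every bag has size at most 5, so the width is 5 − 1 = 4 and tw(G) ≤ 4. For the lower bound, the 5 vertices {0, 4, 5, 7, 8} are pairwise adjacent, and any tree decomposition puts a clique entirely inside one bag — forcing width ≥ 4. Hence tw(G) = 4 exactly.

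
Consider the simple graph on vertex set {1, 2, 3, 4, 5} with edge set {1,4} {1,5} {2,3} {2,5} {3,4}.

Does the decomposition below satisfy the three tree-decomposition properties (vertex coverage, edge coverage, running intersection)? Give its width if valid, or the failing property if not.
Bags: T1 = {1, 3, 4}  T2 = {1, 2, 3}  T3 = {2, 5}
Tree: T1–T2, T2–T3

A tree decomposition must satisfy three properties: every vertex lies in some bag; for every edge, both endpoints lie together in some bag; and for every vertex, the bags containing it form a connected subtree. Here edge (1,5) lies in no bag, so the decomposition is invalid.

No — edge (1,5) lies in no bag.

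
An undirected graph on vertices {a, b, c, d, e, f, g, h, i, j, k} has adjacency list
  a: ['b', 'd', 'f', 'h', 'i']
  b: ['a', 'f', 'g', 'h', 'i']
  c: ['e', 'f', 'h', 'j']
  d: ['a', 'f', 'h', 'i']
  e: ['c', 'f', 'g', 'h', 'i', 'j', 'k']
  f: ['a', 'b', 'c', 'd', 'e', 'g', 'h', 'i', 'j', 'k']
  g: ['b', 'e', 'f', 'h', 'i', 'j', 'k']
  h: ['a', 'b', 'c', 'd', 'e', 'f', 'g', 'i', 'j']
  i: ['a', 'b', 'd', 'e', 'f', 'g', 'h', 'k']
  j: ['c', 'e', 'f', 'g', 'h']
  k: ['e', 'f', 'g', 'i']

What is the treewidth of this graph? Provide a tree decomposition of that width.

The largest bag has 5 vertices, giving width 4; this decomposition certifies tw(G) ≤ 4. For the lower bound, the 5 vertices {e, f, g, h, j} are pairwise adjacent, and any tree decomposition puts a clique entirely inside one bag — forcing width ≥ 4. Therefore the treewidth is 4.

Treewidth 4.
One such decomposition:
Bags: B1 = {b, f, g, h, i}  B2 = {e, f, g, h, i}  B3 = {a, b, f, h, i}  B4 = {e, f, g, h, j}  B5 = {a, d, f, h, i}  B6 = {e, f, g, i, k}  B7 = {c, e, f, h, j}
Tree: B1–B2, B1–B3, B2–B4, B3–B5, B2–B6, B4–B7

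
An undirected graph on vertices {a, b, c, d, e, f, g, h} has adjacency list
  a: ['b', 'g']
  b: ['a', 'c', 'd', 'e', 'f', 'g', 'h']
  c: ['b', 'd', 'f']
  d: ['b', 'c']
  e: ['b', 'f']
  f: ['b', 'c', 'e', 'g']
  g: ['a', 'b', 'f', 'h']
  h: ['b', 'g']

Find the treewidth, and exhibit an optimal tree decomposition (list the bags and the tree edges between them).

Treewidth 2.
Bags: B1 = {b, c, f}  B2 = {b, e, f}  B3 = {b, f, g}  B4 = {b, g, h}  B5 = {b, c, d}  B6 = {a, b, g}
Tree: B1–B2, B1–B3, B3–B4, B1–B5, B3–B6

Each bag holds 3 vertices, so the decomposition has width 2, which upper-bounds the treewidth. Conversely, {b, c, d} is a clique of size 3, and the vertices of any clique must share a bag in every tree decomposition; so some bag has ≥ 3 vertices and tw(G) ≥ 2. Therefore the treewidth is 2.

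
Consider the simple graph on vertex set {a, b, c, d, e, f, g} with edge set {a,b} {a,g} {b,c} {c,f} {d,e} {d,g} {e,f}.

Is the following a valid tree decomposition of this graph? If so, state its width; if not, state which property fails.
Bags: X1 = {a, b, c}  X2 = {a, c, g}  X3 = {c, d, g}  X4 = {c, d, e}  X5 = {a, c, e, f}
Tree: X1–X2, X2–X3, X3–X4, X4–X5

A tree decomposition must satisfy three properties: every vertex lies in some bag; for every edge, both endpoints lie together in some bag; and for every vertex, the bags containing it form a connected subtree. Here bags containing vertex a are not connected in the tree, so the decomposition is invalid.

No — bags containing vertex a are not connected in the tree.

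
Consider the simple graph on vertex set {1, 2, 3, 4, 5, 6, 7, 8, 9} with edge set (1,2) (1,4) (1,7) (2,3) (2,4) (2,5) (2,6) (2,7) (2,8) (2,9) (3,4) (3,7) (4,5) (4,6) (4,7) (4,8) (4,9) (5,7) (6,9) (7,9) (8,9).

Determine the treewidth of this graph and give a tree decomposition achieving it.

Treewidth 3.
Bags: B1 = {2, 3, 4, 7}  B2 = {2, 4, 7, 9}  B3 = {2, 4, 6, 9}  B4 = {2, 4, 5, 7}  B5 = {2, 4, 8, 9}  B6 = {1, 2, 4, 7}
Tree: B1–B2, B2–B3, B1–B4, B3–B5, B1–B6

The largest bag has 4 vertices, giving width 3; this decomposition certifies tw(G) ≤ 3. Conversely, {2, 4, 8, 9} is a clique of size 4, and the vertices of any clique must share a bag in every tree decomposition; so some bag has ≥ 4 vertices and tw(G) ≥ 3. Therefore the treewidth is 3.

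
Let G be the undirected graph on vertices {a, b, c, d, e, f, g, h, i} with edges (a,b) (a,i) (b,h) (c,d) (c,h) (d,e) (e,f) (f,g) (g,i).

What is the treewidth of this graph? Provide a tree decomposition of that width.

Every bag has size at most 3, so the width is 3 − 1 = 2 and tw(G) ≤ 2. Since f–g–i–a–b–h–c–d–e–f is a cycle in G, G is not acyclic. Forests are exactly the graphs of treewidth ≤ 1, so tw(G) ≥ 2. Therefore the treewidth is 2.

Treewidth 2.
One optimal decomposition is:
Bags: B1 = {f, g, i}  B2 = {a, f, i}  B3 = {a, b, f}  B4 = {b, f, h}  B5 = {c, f, h}  B6 = {c, d, f}  B7 = {d, e, f}
Tree: B1–B2, B2–B3, B3–B4, B4–B5, B5–B6, B6–B7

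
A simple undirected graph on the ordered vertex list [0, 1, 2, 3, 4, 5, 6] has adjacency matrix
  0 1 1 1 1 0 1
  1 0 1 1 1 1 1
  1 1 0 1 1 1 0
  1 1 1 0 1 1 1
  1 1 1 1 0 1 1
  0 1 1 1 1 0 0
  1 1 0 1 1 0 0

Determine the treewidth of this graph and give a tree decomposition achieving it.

Treewidth 4.
Bags: B1 = {1, 2, 3, 4, 5}  B2 = {0, 1, 2, 3, 4}  B3 = {0, 1, 3, 4, 6}
Tree: B1–B2, B2–B3

The largest bag has 5 vertices, giving width 4; this decomposition certifies tw(G) ≤ 4. For the lower bound, the 5 vertices {0, 1, 2, 3, 4} are pairwise adjacent, and any tree decomposition puts a clique entirely inside one bag — forcing width ≥ 4. Therefore the treewidth is 4.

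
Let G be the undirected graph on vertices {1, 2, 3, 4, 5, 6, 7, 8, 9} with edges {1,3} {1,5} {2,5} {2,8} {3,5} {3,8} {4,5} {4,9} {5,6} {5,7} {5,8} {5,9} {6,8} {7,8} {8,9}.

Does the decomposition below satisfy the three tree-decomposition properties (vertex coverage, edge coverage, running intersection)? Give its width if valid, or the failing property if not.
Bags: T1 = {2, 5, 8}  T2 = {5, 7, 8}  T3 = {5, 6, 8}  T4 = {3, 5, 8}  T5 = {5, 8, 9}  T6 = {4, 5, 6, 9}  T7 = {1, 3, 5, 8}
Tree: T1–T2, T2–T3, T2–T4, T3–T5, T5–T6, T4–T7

No — bags containing vertex 6 are not connected in the tree.

A tree decomposition must satisfy three properties: every vertex lies in some bag; for every edge, both endpoints lie together in some bag; and for every vertex, the bags containing it form a connected subtree. Here bags containing vertex 6 are not connected in the tree, so the decomposition is invalid.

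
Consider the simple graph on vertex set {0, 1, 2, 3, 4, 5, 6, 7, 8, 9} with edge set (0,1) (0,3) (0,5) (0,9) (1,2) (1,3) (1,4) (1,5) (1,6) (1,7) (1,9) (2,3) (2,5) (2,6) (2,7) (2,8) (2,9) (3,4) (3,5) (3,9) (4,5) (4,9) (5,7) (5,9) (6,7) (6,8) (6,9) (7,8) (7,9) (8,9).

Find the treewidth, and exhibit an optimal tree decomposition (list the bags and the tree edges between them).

Treewidth 4.
One optimal decomposition is:
Bags: B1 = {0, 1, 3, 5, 9}  B2 = {1, 3, 4, 5, 9}  B3 = {1, 2, 3, 5, 9}  B4 = {1, 2, 5, 7, 9}  B5 = {1, 2, 6, 7, 9}  B6 = {2, 6, 7, 8, 9}
Tree: B1–B2, B1–B3, B3–B4, B4–B5, B5–B6

The largest bag has 5 vertices, giving width 4; this decomposition certifies tw(G) ≤ 4. Conversely, {2, 6, 7, 8, 9} is a clique of size 5, and the vertices of any clique must share a bag in every tree decomposition; so some bag has ≥ 5 vertices and tw(G) ≥ 4. Therefore the treewidth is 4.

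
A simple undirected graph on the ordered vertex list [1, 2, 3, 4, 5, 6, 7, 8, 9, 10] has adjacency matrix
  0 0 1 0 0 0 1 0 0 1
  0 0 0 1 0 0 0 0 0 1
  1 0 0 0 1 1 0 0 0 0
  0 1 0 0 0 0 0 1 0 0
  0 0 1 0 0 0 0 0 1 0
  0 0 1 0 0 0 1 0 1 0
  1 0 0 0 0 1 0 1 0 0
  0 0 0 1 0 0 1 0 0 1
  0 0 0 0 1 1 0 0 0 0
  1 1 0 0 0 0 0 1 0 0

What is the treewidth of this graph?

2

A width-2 tree decomposition is:
Bags: B1 = {2, 4, 8}  B2 = {2, 8, 10}  B3 = {7, 8, 10}  B4 = {1, 7, 10}  B5 = {1, 6, 7}  B6 = {1, 3, 6}  B7 = {3, 6, 9}  B8 = {3, 5, 9}
Tree: B1–B2, B2–B3, B3–B4, B4–B5, B5–B6, B6–B7, B7–B8
Every bag has size at most 3, so the width is 3 − 1 = 2 and tw(G) ≤ 2. Since 4–2–10–8–4 is a cycle in G, G is not acyclic. Forests are exactly the graphs of treewidth ≤ 1, so tw(G) ≥ 2. Combining the bounds, tw(G) = 2.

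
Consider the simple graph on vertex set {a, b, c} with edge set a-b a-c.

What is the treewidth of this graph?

A width-1 tree decomposition is:
Bags: B1 = {a, c}  B2 = {a, b}
Tree: B1–B2
The largest bag has 2 vertices, giving width 1; this decomposition certifies tw(G) ≤ 1. Any graph with an edge has treewidth ≥ 1, and G has the edge c–a. Hence tw(G) = 1 exactly.

1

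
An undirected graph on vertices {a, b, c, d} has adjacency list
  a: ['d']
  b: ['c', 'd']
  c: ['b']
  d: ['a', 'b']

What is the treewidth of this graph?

A width-1 tree decomposition is:
Bags: B1 = {a, d}  B2 = {b, d}  B3 = {b, c}
Tree: B1–B2, B2–B3
Every bag has size at most 2, so the width is 2 − 1 = 1 and tw(G) ≤ 1. Any graph with an edge has treewidth ≥ 1, and G has the edge d–a. Hence tw(G) = 1 exactly.

1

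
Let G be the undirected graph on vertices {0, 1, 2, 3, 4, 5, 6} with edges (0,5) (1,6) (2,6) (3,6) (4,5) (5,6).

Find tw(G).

A width-1 tree decomposition is:
Bags: B1 = {2, 6}  B2 = {5, 6}  B3 = {0, 5}  B4 = {4, 5}  B5 = {3, 6}  B6 = {1, 6}
Tree: B1–B2, B2–B3, B2–B4, B2–B5, B2–B6
The largest bag has 2 vertices, giving width 1; this decomposition certifies tw(G) ≤ 1. G has an edge, so its treewidth is at least 1. Hence tw(G) = 1 exactly.

1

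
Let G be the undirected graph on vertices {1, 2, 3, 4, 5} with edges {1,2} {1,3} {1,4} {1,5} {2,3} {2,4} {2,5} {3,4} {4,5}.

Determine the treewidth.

A width-3 tree decomposition is:
Bags: B1 = {1, 2, 3, 4}  B2 = {1, 2, 4, 5}
Tree: B1–B2
The largest bag has 4 vertices, giving width 3; this decomposition certifies tw(G) ≤ 3. For the lower bound, the 4 vertices {1, 2, 3, 4} are pairwise adjacent, and any tree decomposition puts a clique entirely inside one bag — forcing width ≥ 3. The upper and lower bounds meet at 3, so that is the treewidth.

3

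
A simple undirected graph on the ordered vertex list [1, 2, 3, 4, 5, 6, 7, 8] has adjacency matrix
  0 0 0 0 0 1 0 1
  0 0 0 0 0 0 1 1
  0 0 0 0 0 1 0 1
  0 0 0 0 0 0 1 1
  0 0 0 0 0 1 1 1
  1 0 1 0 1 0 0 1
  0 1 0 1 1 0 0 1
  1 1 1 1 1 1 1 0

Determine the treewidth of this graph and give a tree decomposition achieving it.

Treewidth 2.
One such decomposition:
Bags: B1 = {5, 6, 8}  B2 = {5, 7, 8}  B3 = {3, 6, 8}  B4 = {1, 6, 8}  B5 = {2, 7, 8}  B6 = {4, 7, 8}
Tree: B1–B2, B1–B3, B3–B4, B2–B5, B5–B6

Each bag holds 3 vertices, so the decomposition has width 2, which upper-bounds the treewidth. Conversely, {2, 7, 8} is a clique of size 3, and the vertices of any clique must share a bag in every tree decomposition; so some bag has ≥ 3 vertices and tw(G) ≥ 2. The upper and lower bounds meet at 2, so that is the treewidth.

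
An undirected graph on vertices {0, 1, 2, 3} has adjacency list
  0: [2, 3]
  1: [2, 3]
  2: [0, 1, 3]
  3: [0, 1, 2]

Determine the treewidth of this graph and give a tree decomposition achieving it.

The largest bag has 3 vertices, giving width 2; this decomposition certifies tw(G) ≤ 2. Conversely, {0, 2, 3} is a clique of size 3, and the vertices of any clique must share a bag in every tree decomposition; so some bag has ≥ 3 vertices and tw(G) ≥ 2. Therefore the treewidth is 2.

Treewidth 2.
One such decomposition:
Bags: B1 = {1, 2, 3}  B2 = {0, 2, 3}
Tree: B1–B2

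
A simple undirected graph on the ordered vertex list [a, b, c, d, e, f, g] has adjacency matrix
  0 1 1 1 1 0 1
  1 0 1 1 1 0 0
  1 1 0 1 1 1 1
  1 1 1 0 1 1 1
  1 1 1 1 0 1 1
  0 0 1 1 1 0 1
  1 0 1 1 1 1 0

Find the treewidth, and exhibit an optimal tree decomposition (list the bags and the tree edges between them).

Each bag holds 5 vertices, so the decomposition has width 4, which upper-bounds the treewidth. For the lower bound, the 5 vertices {c, d, e, f, g} are pairwise adjacent, and any tree decomposition puts a clique entirely inside one bag — forcing width ≥ 4. Therefore the treewidth is 4.

Treewidth 4.
One such decomposition:
Bags: B1 = {c, d, e, f, g}  B2 = {a, c, d, e, g}  B3 = {a, b, c, d, e}
Tree: B1–B2, B2–B3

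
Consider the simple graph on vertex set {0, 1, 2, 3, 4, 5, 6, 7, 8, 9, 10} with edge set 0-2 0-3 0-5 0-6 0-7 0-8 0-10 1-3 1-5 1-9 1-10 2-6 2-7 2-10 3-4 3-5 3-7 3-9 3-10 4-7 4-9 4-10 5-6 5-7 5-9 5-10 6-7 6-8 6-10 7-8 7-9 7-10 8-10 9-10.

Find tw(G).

A width-4 tree decomposition is:
Bags: B1 = {3, 5, 7, 9, 10}  B2 = {1, 3, 5, 9, 10}  B3 = {0, 3, 5, 7, 10}  B4 = {0, 5, 6, 7, 10}  B5 = {0, 6, 7, 8, 10}  B6 = {0, 2, 6, 7, 10}  B7 = {3, 4, 7, 9, 10}
Tree: B1–B2, B1–B3, B3–B4, B4–B5, B5–B6, B1–B7
Each bag holds 5 vertices, so the decomposition has width 4, which upper-bounds the treewidth. On the other hand G contains the 5-clique {1, 3, 5, 9, 10}. A clique must lie in a single bag of any decomposition, so no decomposition can have width below 4. Hence tw(G) = 4 exactly.

4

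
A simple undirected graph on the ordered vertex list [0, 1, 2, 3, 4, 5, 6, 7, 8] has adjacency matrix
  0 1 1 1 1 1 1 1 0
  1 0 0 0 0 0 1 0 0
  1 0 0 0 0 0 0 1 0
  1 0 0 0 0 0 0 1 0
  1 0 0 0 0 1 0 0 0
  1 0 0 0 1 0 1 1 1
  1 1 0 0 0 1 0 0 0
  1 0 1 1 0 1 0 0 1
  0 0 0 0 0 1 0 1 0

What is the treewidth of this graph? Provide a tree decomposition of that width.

Treewidth 2.
Bags: B1 = {5, 7, 8}  B2 = {0, 5, 7}  B3 = {0, 5, 6}  B4 = {0, 1, 6}  B5 = {0, 4, 5}  B6 = {0, 2, 7}  B7 = {0, 3, 7}
Tree: B1–B2, B2–B3, B3–B4, B2–B5, B2–B6, B2–B7

Every bag has size at most 3, so the width is 3 − 1 = 2 and tw(G) ≤ 2. For the lower bound, the 3 vertices {0, 1, 6} are pairwise adjacent, and any tree decomposition puts a clique entirely inside one bag — forcing width ≥ 2. Hence tw(G) = 2 exactly.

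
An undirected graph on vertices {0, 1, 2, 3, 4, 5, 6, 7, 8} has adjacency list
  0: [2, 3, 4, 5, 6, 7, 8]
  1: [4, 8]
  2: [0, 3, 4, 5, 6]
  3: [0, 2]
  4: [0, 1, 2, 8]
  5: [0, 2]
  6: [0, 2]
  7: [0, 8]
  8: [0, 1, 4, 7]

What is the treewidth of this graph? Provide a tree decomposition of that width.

Treewidth 2.
One such decomposition:
Bags: B1 = {0, 2, 4}  B2 = {0, 4, 8}  B3 = {0, 2, 6}  B4 = {0, 2, 3}  B5 = {0, 2, 5}  B6 = {0, 7, 8}  B7 = {1, 4, 8}
Tree: B1–B2, B1–B3, B1–B4, B3–B5, B2–B6, B2–B7

The largest bag has 3 vertices, giving width 2; this decomposition certifies tw(G) ≤ 2. On the other hand G contains the 3-clique {0, 4, 8}. A clique must lie in a single bag of any decomposition, so no decomposition can have width below 2. The upper and lower bounds meet at 2, so that is the treewidth.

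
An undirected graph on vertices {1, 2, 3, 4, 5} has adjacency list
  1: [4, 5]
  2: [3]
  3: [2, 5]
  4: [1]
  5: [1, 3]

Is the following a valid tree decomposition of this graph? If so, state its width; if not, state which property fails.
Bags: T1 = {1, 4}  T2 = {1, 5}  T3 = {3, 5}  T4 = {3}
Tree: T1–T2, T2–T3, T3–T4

No — vertex 2 appears in no bag.

A tree decomposition must satisfy three properties: every vertex lies in some bag; for every edge, both endpoints lie together in some bag; and for every vertex, the bags containing it form a connected subtree. Here vertex 2 appears in no bag, so the decomposition is invalid.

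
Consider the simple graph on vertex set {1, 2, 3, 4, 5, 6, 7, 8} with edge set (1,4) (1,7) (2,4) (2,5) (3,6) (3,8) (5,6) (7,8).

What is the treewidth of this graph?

A width-2 tree decomposition is:
Bags: B1 = {1, 4, 7}  B2 = {4, 7, 8}  B3 = {3, 4, 8}  B4 = {3, 4, 6}  B5 = {4, 5, 6}  B6 = {2, 4, 5}
Tree: B1–B2, B2–B3, B3–B4, B4–B5, B5–B6
Each bag holds 3 vertices, so the decomposition has width 2, which upper-bounds the treewidth. Since 4–1–7–8–3–6–5–2–4 is a cycle in G, G is not acyclic. Forests are exactly the graphs of treewidth ≤ 1, so tw(G) ≥ 2. Combining the bounds, tw(G) = 2.

2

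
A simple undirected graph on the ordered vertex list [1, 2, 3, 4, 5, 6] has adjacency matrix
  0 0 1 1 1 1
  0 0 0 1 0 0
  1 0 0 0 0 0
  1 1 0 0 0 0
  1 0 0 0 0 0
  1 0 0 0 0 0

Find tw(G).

1

A width-1 tree decomposition is:
Bags: B1 = {2, 4}  B2 = {1, 4}  B3 = {1, 6}  B4 = {1, 5}  B5 = {1, 3}
Tree: B1–B2, B2–B3, B3–B4, B4–B5
Every bag has size at most 2, so the width is 2 − 1 = 1 and tw(G) ≤ 1. G has an edge, so its treewidth is at least 1. Therefore the treewidth is 1.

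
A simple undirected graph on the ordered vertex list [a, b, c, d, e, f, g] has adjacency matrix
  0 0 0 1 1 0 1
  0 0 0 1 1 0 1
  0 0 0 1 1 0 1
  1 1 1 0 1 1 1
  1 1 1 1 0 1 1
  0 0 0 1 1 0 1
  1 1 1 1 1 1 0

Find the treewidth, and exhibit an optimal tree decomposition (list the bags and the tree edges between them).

Every bag has size at most 4, so the width is 4 − 1 = 3 and tw(G) ≤ 3. On the other hand G contains the 4-clique {d, e, f, g}. A clique must lie in a single bag of any decomposition, so no decomposition can have width below 3. The upper and lower bounds meet at 3, so that is the treewidth.

Treewidth 3.
One such decomposition:
Bags: B1 = {b, d, e, g}  B2 = {d, e, f, g}  B3 = {a, d, e, g}  B4 = {c, d, e, g}
Tree: B1–B2, B1–B3, B2–B4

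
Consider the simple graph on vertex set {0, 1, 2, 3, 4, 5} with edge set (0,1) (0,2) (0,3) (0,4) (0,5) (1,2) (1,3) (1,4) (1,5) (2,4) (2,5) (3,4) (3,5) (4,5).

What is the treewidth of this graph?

4

A width-4 tree decomposition is:
Bags: B1 = {0, 1, 2, 4, 5}  B2 = {0, 1, 3, 4, 5}
Tree: B1–B2
The largest bag has 5 vertices, giving width 4; this decomposition certifies tw(G) ≤ 4. Conversely, {0, 1, 2, 4, 5} is a clique of size 5, and the vertices of any clique must share a bag in every tree decomposition; so some bag has ≥ 5 vertices and tw(G) ≥ 4. Combining the bounds, tw(G) = 4.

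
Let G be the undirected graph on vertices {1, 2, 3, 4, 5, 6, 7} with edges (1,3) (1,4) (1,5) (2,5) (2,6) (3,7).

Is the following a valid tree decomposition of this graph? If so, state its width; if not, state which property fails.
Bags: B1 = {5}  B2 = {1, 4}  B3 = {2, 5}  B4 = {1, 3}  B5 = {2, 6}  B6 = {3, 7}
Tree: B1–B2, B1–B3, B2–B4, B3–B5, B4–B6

No — edge (1,5) lies in no bag.

A tree decomposition must satisfy three properties: every vertex lies in some bag; for every edge, both endpoints lie together in some bag; and for every vertex, the bags containing it form a connected subtree. Here edge (1,5) lies in no bag, so the decomposition is invalid.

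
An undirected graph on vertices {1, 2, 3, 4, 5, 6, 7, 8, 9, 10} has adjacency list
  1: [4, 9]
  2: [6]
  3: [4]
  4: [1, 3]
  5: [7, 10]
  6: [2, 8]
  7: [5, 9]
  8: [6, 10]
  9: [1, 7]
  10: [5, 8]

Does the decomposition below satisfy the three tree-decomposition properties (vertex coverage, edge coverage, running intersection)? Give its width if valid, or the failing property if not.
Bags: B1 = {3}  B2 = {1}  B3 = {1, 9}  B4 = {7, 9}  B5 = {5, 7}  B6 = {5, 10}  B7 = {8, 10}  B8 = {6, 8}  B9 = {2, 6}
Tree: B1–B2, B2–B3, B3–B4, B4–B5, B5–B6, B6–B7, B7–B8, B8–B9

A tree decomposition must satisfy three properties: every vertex lies in some bag; for every edge, both endpoints lie together in some bag; and for every vertex, the bags containing it form a connected subtree. Here vertex 4 appears in no bag, so the decomposition is invalid.

No — vertex 4 appears in no bag.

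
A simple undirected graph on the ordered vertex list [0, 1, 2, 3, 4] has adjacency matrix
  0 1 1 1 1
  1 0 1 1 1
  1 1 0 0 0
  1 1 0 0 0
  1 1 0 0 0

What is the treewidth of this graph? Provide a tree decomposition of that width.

Treewidth 2.
One such decomposition:
Bags: B1 = {0, 1, 4}  B2 = {0, 1, 2}  B3 = {0, 1, 3}
Tree: B1–B2, B1–B3

Every bag has size at most 3, so the width is 3 − 1 = 2 and tw(G) ≤ 2. On the other hand G contains the 3-clique {0, 1, 2}. A clique must lie in a single bag of any decomposition, so no decomposition can have width below 2. Combining the bounds, tw(G) = 2.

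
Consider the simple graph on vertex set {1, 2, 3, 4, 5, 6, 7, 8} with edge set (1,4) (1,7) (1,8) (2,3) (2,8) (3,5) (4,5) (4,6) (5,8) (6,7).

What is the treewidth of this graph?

A width-2 tree decomposition is:
Bags: B1 = {2, 3, 5}  B2 = {2, 5, 8}  B3 = {4, 5, 8}  B4 = {1, 4, 8}  B5 = {1, 4, 6}  B6 = {1, 6, 7}
Tree: B1–B2, B2–B3, B3–B4, B4–B5, B5–B6
Each bag holds 3 vertices, so the decomposition has width 2, which upper-bounds the treewidth. For the lower bound, G contains the cycle 3–2–8–5–3, so G is not a forest; only forests have treewidth ≤ 1, hence tw(G) ≥ 2. Therefore the treewidth is 2.

2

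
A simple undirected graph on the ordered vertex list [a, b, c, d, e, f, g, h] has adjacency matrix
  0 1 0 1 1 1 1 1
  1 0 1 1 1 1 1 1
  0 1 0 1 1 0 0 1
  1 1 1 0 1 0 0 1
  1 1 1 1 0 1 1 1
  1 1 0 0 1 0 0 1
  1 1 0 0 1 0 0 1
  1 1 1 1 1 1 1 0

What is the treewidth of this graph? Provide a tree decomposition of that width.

Treewidth 4.
One such decomposition:
Bags: B1 = {a, b, d, e, h}  B2 = {b, c, d, e, h}  B3 = {a, b, e, f, h}  B4 = {a, b, e, g, h}
Tree: B1–B2, B1–B3, B3–B4

The largest bag has 5 vertices, giving width 4; this decomposition certifies tw(G) ≤ 4. On the other hand G contains the 5-clique {b, c, d, e, h}. A clique must lie in a single bag of any decomposition, so no decomposition can have width below 4. Hence tw(G) = 4 exactly.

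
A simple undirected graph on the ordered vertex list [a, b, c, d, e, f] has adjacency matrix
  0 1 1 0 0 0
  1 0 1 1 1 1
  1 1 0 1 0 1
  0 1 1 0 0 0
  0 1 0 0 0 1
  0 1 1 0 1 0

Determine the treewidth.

2

A width-2 tree decomposition is:
Bags: B1 = {b, c, d}  B2 = {a, b, c}  B3 = {b, c, f}  B4 = {b, e, f}
Tree: B1–B2, B1–B3, B3–B4
Each bag holds 3 vertices, so the decomposition has width 2, which upper-bounds the treewidth. On the other hand G contains the 3-clique {b, e, f}. A clique must lie in a single bag of any decomposition, so no decomposition can have width below 2. Combining the bounds, tw(G) = 2.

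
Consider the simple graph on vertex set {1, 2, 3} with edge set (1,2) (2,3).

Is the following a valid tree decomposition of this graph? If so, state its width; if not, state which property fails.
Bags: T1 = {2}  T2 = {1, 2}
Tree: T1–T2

No — vertex 3 appears in no bag.

A tree decomposition must satisfy three properties: every vertex lies in some bag; for every edge, both endpoints lie together in some bag; and for every vertex, the bags containing it form a connected subtree. Here vertex 3 appears in no bag, so the decomposition is invalid.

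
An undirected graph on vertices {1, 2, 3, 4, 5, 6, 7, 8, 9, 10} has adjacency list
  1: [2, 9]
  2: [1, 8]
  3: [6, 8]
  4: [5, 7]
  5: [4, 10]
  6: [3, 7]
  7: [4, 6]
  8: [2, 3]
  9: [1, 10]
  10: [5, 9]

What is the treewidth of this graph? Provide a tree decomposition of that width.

Each bag holds 3 vertices, so the decomposition has width 2, which upper-bounds the treewidth. Since 2–1–9–10–5–4–7–6–3–8–2 is a cycle in G, G is not acyclic. Forests are exactly the graphs of treewidth ≤ 1, so tw(G) ≥ 2. Combining the bounds, tw(G) = 2.

Treewidth 2.
One such decomposition:
Bags: B1 = {1, 2, 9}  B2 = {2, 9, 10}  B3 = {2, 5, 10}  B4 = {2, 4, 5}  B5 = {2, 4, 7}  B6 = {2, 6, 7}  B7 = {2, 3, 6}  B8 = {2, 3, 8}
Tree: B1–B2, B2–B3, B3–B4, B4–B5, B5–B6, B6–B7, B7–B8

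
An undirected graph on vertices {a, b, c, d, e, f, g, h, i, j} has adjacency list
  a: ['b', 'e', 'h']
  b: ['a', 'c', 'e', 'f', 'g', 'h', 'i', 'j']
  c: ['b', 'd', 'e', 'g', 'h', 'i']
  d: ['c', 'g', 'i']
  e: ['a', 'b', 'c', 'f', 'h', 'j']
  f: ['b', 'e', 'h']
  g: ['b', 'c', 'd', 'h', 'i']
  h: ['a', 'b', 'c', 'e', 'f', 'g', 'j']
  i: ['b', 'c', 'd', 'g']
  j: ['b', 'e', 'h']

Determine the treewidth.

A width-3 tree decomposition is:
Bags: B1 = {b, c, e, h}  B2 = {b, e, f, h}  B3 = {b, c, g, h}  B4 = {a, b, e, h}  B5 = {b, e, h, j}  B6 = {b, c, g, i}  B7 = {c, d, g, i}
Tree: B1–B2, B1–B3, B2–B4, B1–B5, B3–B6, B6–B7
The largest bag has 4 vertices, giving width 3; this decomposition certifies tw(G) ≤ 3. For the lower bound, the 4 vertices {c, d, g, i} are pairwise adjacent, and any tree decomposition puts a clique entirely inside one bag — forcing width ≥ 3. Therefore the treewidth is 3.

3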